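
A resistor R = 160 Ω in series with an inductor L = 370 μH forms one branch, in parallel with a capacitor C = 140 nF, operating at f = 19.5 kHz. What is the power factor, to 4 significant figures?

0.3494

ω = 2πf = 122500 rad/s
X_L = ωL = 45.33 Ω
X_C = 1/(ωC) = 58.30 Ω
Branch 1 (R+jX_L): Z₁ = 160.0 + j45.33 Ω, |Z₁| = 166.3 Ω
Branch 2 (−jX_C): Z₂ = −j58.30 Ω
Parallel: Z = Z₁Z₂/(Z₁+Z₂), |Z| = 60.40 Ω, ∠Z = -69.55°
cos φ = cos(-69.55°) = 0.3494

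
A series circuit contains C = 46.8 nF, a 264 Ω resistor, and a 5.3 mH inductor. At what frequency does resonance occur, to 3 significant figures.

10.1 kHz

ω₀ = 1/√(LC) = 1/√(0.0053 × 4.68e-08) = 63490 rad/s
f₀ = ω₀/(2π) = 10.1 kHz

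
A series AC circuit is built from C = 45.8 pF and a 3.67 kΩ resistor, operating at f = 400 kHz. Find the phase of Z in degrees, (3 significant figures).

-67.1°

ω = 2πf = 2.513e+06 rad/s
X_C = 1/(ωC) = 8690 Ω
Z = 3670 − j8690 Ω
|Z| = √(3670² + 8690²) = 9430 Ω
∠Z = arctan(-8690/3670) = -67.1°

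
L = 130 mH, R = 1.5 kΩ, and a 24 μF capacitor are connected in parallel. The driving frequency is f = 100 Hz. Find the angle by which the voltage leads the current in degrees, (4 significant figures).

ω = 2πf = 628.3 rad/s
X_L = ωL = 81.68 Ω
X_C = 1/(ωC) = 66.31 Ω
Parallel: admittances add. Y = 1/R + 1/(jωL) + jωC
Y = (0.0006667 + j0.002837) S
|Y| = 0.002914 S → |Z| = 1/|Y| = 343.1 Ω, ∠Z = −∠Y = -76.78°

-76.78°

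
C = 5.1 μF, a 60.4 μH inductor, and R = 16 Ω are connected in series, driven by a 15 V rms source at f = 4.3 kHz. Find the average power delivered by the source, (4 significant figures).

ω = 2πf = 27020 rad/s
X_L = ωL = 1.632 Ω
X_C = 1/(ωC) = 7.257 Ω
Net reactance X = X_L − X_C = -5.626 Ω
Z = 16.00 − j5.626 Ω
|Z| = √(16.00² + 5.626²) = 16.96 Ω
∠Z = arctan(-5.626/16.00) = -19.37°
I = V/|Z| = 884.4 mA
P = VI cos φ = 15 × 0.8844 × cos(-19.37°) = 12.52 W

12.52 W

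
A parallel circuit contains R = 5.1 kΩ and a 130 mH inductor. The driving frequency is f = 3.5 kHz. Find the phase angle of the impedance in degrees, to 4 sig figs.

ω = 2πf = 21990 rad/s
X_L = ωL = 2859 Ω
Parallel: admittances add. Y = 1/R + 1/(jωL)
Y = (0.0001961 − j0.0003498) S
|Y| = 0.0004010 S → |Z| = 1/|Y| = 2494 Ω, ∠Z = −∠Y = 60.73°

60.73°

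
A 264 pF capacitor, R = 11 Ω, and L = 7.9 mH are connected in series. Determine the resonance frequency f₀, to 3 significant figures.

ω₀ = 1/√(LC) = 1/√(0.0079 × 2.64e-10) = 692400 rad/s
f₀ = ω₀/(2π) = 110 kHz

110 kHz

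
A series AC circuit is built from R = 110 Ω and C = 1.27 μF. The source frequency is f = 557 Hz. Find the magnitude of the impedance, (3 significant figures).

ω = 2πf = 3500 rad/s
X_C = 1/(ωC) = 225 Ω
Z = 110 − j225 Ω
|Z| = √(110² + 225²) = 250 Ω

250 Ω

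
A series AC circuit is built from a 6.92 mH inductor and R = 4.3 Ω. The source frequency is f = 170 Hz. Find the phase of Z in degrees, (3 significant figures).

ω = 2πf = 1068 rad/s
X_L = ωL = 7.39 Ω
Z = 4.30 + j7.39 Ω
|Z| = √(4.30² + 7.39²) = 8.55 Ω
∠Z = arctan(7.39/4.30) = 59.8°

59.8°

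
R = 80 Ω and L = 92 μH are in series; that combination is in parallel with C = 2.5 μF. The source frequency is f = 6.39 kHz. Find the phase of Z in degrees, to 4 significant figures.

ω = 2πf = 40150 rad/s
X_L = ωL = 3.694 Ω
X_C = 1/(ωC) = 9.963 Ω
Branch 1 (R+jX_L): Z₁ = 80.00 + j3.694 Ω, |Z₁| = 80.09 Ω
Branch 2 (−jX_C): Z₂ = −j9.963 Ω
Parallel: Z = Z₁Z₂/(Z₁+Z₂), |Z| = 9.943 Ω, ∠Z = -82.88°

-82.88°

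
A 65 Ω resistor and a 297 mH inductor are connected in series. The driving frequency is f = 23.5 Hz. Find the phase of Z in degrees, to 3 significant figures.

ω = 2πf = 147.7 rad/s
X_L = ωL = 43.9 Ω
Z = 65.0 + j43.9 Ω
|Z| = √(65.0² + 43.9²) = 78.4 Ω
∠Z = arctan(43.9/65.0) = 34.0°

34.0°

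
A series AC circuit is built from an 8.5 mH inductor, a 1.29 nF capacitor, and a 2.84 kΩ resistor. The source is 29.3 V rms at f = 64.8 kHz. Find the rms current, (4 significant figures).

9.047 mA

ω = 2πf = 407200 rad/s
X_L = ωL = 3461 Ω
X_C = 1/(ωC) = 1904 Ω
Net reactance X = X_L − X_C = 1557 Ω
Z = 2840 + j1557 Ω
|Z| = √(2840² + 1557²) = 3239 Ω
I = V/|Z| = 29.3/3239 = 9.047 mA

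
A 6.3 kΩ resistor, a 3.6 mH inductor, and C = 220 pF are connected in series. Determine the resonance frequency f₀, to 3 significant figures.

ω₀ = 1/√(LC) = 1/√(0.0036 × 2.2e-10) = 1.124e+06 rad/s
f₀ = ω₀/(2π) = 179 kHz

179 kHz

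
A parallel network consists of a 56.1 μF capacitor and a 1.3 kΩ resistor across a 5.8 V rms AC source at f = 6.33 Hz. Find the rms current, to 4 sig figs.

13.69 mA

ω = 2πf = 39.77 rad/s
X_C = 1/(ωC) = 448.2 Ω
Parallel: admittances add. Y = 1/R + jωC
Y = (0.0007692 + j0.002231) S
|Y| = 0.002360 S → |Z| = 1/|Y| = 423.7 Ω, ∠Z = −∠Y = -70.98°
I = V/|Z| = 5.8/423.7 = 13.69 mA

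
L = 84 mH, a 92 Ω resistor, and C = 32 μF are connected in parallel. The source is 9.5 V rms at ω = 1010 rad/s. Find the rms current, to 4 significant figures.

220.7 mA

X_L = ωL = 84.84 Ω
X_C = 1/(ωC) = 30.94 Ω
Parallel: admittances add. Y = 1/R + 1/(jωL) + jωC
Y = (0.01087 + j0.02053) S
|Y| = 0.02323 S → |Z| = 1/|Y| = 43.04 Ω, ∠Z = −∠Y = -62.10°
I = V/|Z| = 9.5/43.04 = 220.7 mA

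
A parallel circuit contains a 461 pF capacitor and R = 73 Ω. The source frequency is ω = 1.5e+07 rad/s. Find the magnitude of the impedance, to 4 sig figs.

X_C = 1/(ωC) = 144.6 Ω
Parallel: admittances add. Y = 1/R + jωC
Y = (0.01370 + j0.006915) S
|Y| = 0.01535 S → |Z| = 1/|Y| = 65.17 Ω, ∠Z = −∠Y = -26.78°

65.17 Ω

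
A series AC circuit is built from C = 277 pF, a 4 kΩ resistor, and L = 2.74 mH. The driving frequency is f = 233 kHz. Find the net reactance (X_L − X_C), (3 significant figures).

ω = 2πf = 1.464e+06 rad/s
X_L = ωL = 4010 Ω
X_C = 1/(ωC) = 2470 Ω
X = 4010 − 2470 = 1550 Ω

1550 Ω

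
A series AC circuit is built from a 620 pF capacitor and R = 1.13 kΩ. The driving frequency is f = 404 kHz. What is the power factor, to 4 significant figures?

ω = 2πf = 2.538e+06 rad/s
X_C = 1/(ωC) = 635.4 Ω
Z = 1130 − j635.4 Ω
|Z| = √(1130² + 635.4²) = 1296 Ω
∠Z = arctan(-635.4/1130) = -29.35°
cos φ = cos(-29.35°) = 0.8716

0.8716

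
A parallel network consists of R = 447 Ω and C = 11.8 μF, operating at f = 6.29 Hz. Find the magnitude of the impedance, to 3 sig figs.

438 Ω

ω = 2πf = 39.52 rad/s
X_C = 1/(ωC) = 2140 Ω
Parallel: admittances add. Y = 1/R + jωC
Y = (0.00224 + j0.000466) S
|Y| = 0.00229 S → |Z| = 1/|Y| = 438 Ω, ∠Z = −∠Y = -11.8°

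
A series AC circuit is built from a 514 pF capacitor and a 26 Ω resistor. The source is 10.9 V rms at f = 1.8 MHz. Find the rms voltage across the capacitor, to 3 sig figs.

ω = 2πf = 1.131e+07 rad/s
X_C = 1/(ωC) = 172 Ω
Z = 26.0 − j172 Ω
|Z| = √(26.0² + 172²) = 174 Ω
I = V/|Z| = 62.7 mA
V_C = I·|Z_C| = 0.0627 × 172 = 10.8 V

10.8 V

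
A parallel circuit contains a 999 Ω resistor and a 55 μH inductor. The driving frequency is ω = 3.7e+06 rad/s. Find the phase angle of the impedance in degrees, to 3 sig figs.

X_L = ωL = 204 Ω
Parallel: admittances add. Y = 1/R + 1/(jωL)
Y = (0.00100 − j0.00491) S
|Y| = 0.00501 S → |Z| = 1/|Y| = 199 Ω, ∠Z = −∠Y = 78.5°

78.5°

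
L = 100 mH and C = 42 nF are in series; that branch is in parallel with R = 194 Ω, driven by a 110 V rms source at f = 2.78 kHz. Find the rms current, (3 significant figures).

635 mA

ω = 2πf = 17470 rad/s
X_L = ωL = 1750 Ω
X_C = 1/(ωC) = 1360 Ω
Branch 1: Z₁ = R = 194 Ω
Branch 2 (series LC): Z₂ = j(X_L − X_C) = j384 Ω
Parallel: Z = Z₁Z₂/(Z₁+Z₂), |Z| = 173 Ω, ∠Z = 26.8°
I = V/|Z| = 110/173 = 635 mA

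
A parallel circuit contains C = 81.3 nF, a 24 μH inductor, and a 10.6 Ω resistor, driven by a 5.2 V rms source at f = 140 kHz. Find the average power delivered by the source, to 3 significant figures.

2.55 W

ω = 2πf = 879600 rad/s
X_L = ωL = 21.1 Ω
X_C = 1/(ωC) = 14.0 Ω
Parallel: admittances add. Y = 1/R + 1/(jωL) + jωC
Y = (0.0943 + j0.0241) S
|Y| = 0.0974 S → |Z| = 1/|Y| = 10.3 Ω, ∠Z = −∠Y = -14.4°
I = V/|Z| = 506 mA
P = VI cos φ = 5.2 × 0.506 × cos(-14.4°) = 2.55 W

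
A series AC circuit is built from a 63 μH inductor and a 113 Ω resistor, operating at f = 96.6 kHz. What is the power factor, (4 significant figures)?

ω = 2πf = 607000 rad/s
X_L = ωL = 38.24 Ω
Z = 113.0 + j38.24 Ω
|Z| = √(113.0² + 38.24²) = 119.3 Ω
∠Z = arctan(38.24/113.0) = 18.70°
cos φ = cos(18.70°) = 0.9472

0.9472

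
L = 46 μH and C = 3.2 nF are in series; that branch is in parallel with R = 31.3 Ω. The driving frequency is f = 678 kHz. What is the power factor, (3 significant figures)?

ω = 2πf = 4.26e+06 rad/s
X_L = ωL = 196 Ω
X_C = 1/(ωC) = 73.4 Ω
Branch 1: Z₁ = R = 31.3 Ω
Branch 2 (series LC): Z₂ = j(X_L − X_C) = j123 Ω
Parallel: Z = Z₁Z₂/(Z₁+Z₂), |Z| = 30.3 Ω, ∠Z = 14.3°
cos φ = cos(14.3°) = 0.969

0.969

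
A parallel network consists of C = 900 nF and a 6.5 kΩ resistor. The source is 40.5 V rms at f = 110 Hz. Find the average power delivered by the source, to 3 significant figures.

ω = 2πf = 691.2 rad/s
X_C = 1/(ωC) = 1610 Ω
Parallel: admittances add. Y = 1/R + jωC
Y = (0.000154 + j0.000622) S
|Y| = 0.000641 S → |Z| = 1/|Y| = 1560 Ω, ∠Z = −∠Y = -76.1°
I = V/|Z| = 26.0 mA
P = VI cos φ = 40.5 × 0.0260 × cos(-76.1°) = 252 mW

252 mW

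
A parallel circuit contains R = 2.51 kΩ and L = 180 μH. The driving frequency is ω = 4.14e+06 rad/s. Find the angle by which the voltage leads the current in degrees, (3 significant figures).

73.5°

X_L = ωL = 745 Ω
Parallel: admittances add. Y = 1/R + 1/(jωL)
Y = (0.000398 − j0.00134) S
|Y| = 0.00140 S → |Z| = 1/|Y| = 714 Ω, ∠Z = −∠Y = 73.5°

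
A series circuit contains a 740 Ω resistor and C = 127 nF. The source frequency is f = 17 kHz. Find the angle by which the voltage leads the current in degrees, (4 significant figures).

ω = 2πf = 106800 rad/s
X_C = 1/(ωC) = 73.72 Ω
Z = 740.0 − j73.72 Ω
|Z| = √(740.0² + 73.72²) = 743.7 Ω
∠Z = arctan(-73.72/740.0) = -5.689°

-5.689°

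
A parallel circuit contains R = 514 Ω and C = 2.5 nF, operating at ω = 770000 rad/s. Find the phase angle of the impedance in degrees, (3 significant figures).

-44.7°

X_C = 1/(ωC) = 519 Ω
Parallel: admittances add. Y = 1/R + jωC
Y = (0.00195 + j0.00193) S
|Y| = 0.00274 S → |Z| = 1/|Y| = 365 Ω, ∠Z = −∠Y = -44.7°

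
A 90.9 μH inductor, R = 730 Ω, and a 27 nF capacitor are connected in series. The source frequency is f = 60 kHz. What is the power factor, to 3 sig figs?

ω = 2πf = 377000 rad/s
X_L = ωL = 34.3 Ω
X_C = 1/(ωC) = 98.2 Ω
Net reactance X = X_L − X_C = -64.0 Ω
Z = 730 − j64.0 Ω
|Z| = √(730² + 64.0²) = 733 Ω
∠Z = arctan(-64.0/730) = -5.01°
cos φ = cos(-5.01°) = 0.996

0.996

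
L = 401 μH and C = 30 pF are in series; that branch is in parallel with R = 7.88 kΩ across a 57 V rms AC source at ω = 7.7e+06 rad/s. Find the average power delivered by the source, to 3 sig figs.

412 mW

X_L = ωL = 3090 Ω
X_C = 1/(ωC) = 4330 Ω
Branch 1: Z₁ = R = 7880 Ω
Branch 2 (series LC): Z₂ = j(X_L − X_C) = −j1240 Ω
Parallel: Z = Z₁Z₂/(Z₁+Z₂), |Z| = 1230 Ω, ∠Z = -81.0°
I = V/|Z| = 46.5 mA
P = VI cos φ = 57 × 0.0465 × cos(-81.0°) = 412 mW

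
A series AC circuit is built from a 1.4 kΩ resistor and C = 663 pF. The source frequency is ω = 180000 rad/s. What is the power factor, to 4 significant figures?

0.1648

X_C = 1/(ωC) = 8379 Ω
Z = 1400 − j8379 Ω
|Z| = √(1400² + 8379²) = 8496 Ω
∠Z = arctan(-8379/1400) = -80.51°
cos φ = cos(-80.51°) = 0.1648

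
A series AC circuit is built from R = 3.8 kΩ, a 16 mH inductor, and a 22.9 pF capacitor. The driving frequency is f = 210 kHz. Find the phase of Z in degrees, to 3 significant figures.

ω = 2πf = 1.319e+06 rad/s
X_L = ωL = 21100 Ω
X_C = 1/(ωC) = 33100 Ω
Net reactance X = X_L − X_C = -12000 Ω
Z = 3800 − j12000 Ω
|Z| = √(3800² + 12000²) = 12600 Ω
∠Z = arctan(-12000/3800) = -72.4°

-72.4°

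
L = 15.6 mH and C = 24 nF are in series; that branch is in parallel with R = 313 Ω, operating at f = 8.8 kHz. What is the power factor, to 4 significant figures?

0.3288

ω = 2πf = 55290 rad/s
X_L = ωL = 862.6 Ω
X_C = 1/(ωC) = 753.6 Ω
Branch 1: Z₁ = R = 313.0 Ω
Branch 2 (series LC): Z₂ = j(X_L − X_C) = j109.0 Ω
Parallel: Z = Z₁Z₂/(Z₁+Z₂), |Z| = 102.9 Ω, ∠Z = 70.80°
cos φ = cos(70.80°) = 0.3288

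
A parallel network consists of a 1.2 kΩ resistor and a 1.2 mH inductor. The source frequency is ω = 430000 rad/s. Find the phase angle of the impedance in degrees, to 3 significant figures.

X_L = ωL = 516 Ω
Parallel: admittances add. Y = 1/R + 1/(jωL)
Y = (0.000833 − j0.00194) S
|Y| = 0.00211 S → |Z| = 1/|Y| = 474 Ω, ∠Z = −∠Y = 66.7°

66.7°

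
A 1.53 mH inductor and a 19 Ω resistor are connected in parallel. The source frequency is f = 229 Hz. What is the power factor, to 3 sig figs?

ω = 2πf = 1439 rad/s
X_L = ωL = 2.20 Ω
Parallel: admittances add. Y = 1/R + 1/(jωL)
Y = (0.0526 − j0.454) S
|Y| = 0.457 S → |Z| = 1/|Y| = 2.19 Ω, ∠Z = −∠Y = 83.4°
cos φ = cos(83.4°) = 0.115

0.115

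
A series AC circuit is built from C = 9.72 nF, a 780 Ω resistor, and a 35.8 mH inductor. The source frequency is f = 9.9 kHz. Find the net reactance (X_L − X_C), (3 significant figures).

573 Ω

ω = 2πf = 62200 rad/s
X_L = ωL = 2230 Ω
X_C = 1/(ωC) = 1650 Ω
X = 2230 − 1650 = 573 Ω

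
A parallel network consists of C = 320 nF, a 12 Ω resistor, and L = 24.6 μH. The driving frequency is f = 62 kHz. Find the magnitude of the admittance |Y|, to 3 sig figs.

85.8 mS

ω = 2πf = 389600 rad/s
X_L = ωL = 9.58 Ω
X_C = 1/(ωC) = 8.02 Ω
Parallel: admittances add. Y = 1/R + 1/(jωL) + jωC
Y = (0.0833 + j0.0203) S
|Y| = 0.0858 S → |Z| = 1/|Y| = 11.7 Ω, ∠Z = −∠Y = -13.7°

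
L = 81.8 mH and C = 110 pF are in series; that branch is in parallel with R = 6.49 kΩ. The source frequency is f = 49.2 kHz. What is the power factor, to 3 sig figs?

ω = 2πf = 309100 rad/s
X_L = ωL = 25300 Ω
X_C = 1/(ωC) = 29400 Ω
Branch 1: Z₁ = R = 6490 Ω
Branch 2 (series LC): Z₂ = j(X_L − X_C) = −j4120 Ω
Parallel: Z = Z₁Z₂/(Z₁+Z₂), |Z| = 3480 Ω, ∠Z = -57.6°
cos φ = cos(-57.6°) = 0.536

0.536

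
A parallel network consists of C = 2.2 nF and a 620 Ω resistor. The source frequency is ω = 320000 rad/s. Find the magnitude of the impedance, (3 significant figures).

X_C = 1/(ωC) = 1420 Ω
Parallel: admittances add. Y = 1/R + jωC
Y = (0.00161 + j0.000704) S
|Y| = 0.00176 S → |Z| = 1/|Y| = 568 Ω, ∠Z = −∠Y = -23.6°

568 Ω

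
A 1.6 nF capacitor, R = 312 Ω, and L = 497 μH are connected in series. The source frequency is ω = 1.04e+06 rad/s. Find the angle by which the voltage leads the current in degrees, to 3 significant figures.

X_L = ωL = 517 Ω
X_C = 1/(ωC) = 601 Ω
Net reactance X = X_L − X_C = -84.1 Ω
Z = 312 − j84.1 Ω
|Z| = √(312² + 84.1²) = 323 Ω
∠Z = arctan(-84.1/312) = -15.1°

-15.1°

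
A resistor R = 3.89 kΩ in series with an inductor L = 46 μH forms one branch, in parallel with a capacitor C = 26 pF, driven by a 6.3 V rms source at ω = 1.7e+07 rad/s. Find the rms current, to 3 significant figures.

2.92 mA

X_L = ωL = 782 Ω
X_C = 1/(ωC) = 2260 Ω
Branch 1 (R+jX_L): Z₁ = 3890 + j782 Ω, |Z₁| = 3970 Ω
Branch 2 (−jX_C): Z₂ = −j2260 Ω
Parallel: Z = Z₁Z₂/(Z₁+Z₂), |Z| = 2160 Ω, ∠Z = -57.8°
I = V/|Z| = 6.3/2160 = 2.92 mA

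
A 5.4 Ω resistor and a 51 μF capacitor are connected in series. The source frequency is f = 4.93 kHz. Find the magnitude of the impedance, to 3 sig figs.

ω = 2πf = 30980 rad/s
X_C = 1/(ωC) = 0.633 Ω
Z = 5.40 − j0.633 Ω
|Z| = √(5.40² + 0.633²) = 5.44 Ω

5.44 Ω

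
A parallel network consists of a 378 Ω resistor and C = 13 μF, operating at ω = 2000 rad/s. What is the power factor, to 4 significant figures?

0.1012

X_C = 1/(ωC) = 38.46 Ω
Parallel: admittances add. Y = 1/R + jωC
Y = (0.002646 + j0.02600) S
|Y| = 0.02613 S → |Z| = 1/|Y| = 38.26 Ω, ∠Z = −∠Y = -84.19°
cos φ = cos(-84.19°) = 0.1012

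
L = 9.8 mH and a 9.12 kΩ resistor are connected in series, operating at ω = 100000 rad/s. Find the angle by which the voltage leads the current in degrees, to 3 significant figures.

6.13°

X_L = ωL = 980 Ω
Z = 9120 + j980 Ω
|Z| = √(9120² + 980²) = 9170 Ω
∠Z = arctan(980/9120) = 6.13°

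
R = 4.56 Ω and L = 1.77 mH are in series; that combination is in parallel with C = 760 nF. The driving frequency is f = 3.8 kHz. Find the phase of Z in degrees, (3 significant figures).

ω = 2πf = 23880 rad/s
X_L = ωL = 42.3 Ω
X_C = 1/(ωC) = 55.1 Ω
Branch 1 (R+jX_L): Z₁ = 4.56 + j42.3 Ω, |Z₁| = 42.5 Ω
Branch 2 (−jX_C): Z₂ = −j55.1 Ω
Parallel: Z = Z₁Z₂/(Z₁+Z₂), |Z| = 172 Ω, ∠Z = 64.3°

64.3°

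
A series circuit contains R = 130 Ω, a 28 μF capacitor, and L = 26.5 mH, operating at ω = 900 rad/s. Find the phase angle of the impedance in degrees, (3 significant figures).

X_L = ωL = 23.8 Ω
X_C = 1/(ωC) = 39.7 Ω
Net reactance X = X_L − X_C = -15.8 Ω
Z = 130 − j15.8 Ω
|Z| = √(130² + 15.8²) = 131 Ω
∠Z = arctan(-15.8/130) = -6.94°

-6.94°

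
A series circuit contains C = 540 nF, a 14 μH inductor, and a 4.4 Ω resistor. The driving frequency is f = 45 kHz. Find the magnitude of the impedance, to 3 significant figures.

5.11 Ω

ω = 2πf = 282700 rad/s
X_L = ωL = 3.96 Ω
X_C = 1/(ωC) = 6.55 Ω
Net reactance X = X_L − X_C = -2.59 Ω
Z = 4.40 − j2.59 Ω
|Z| = √(4.40² + 2.59²) = 5.11 Ω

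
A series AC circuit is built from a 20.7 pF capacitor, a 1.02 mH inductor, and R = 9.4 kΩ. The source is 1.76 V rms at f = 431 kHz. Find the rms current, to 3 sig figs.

ω = 2πf = 2.708e+06 rad/s
X_L = ωL = 2760 Ω
X_C = 1/(ωC) = 17800 Ω
Net reactance X = X_L − X_C = -15100 Ω
Z = 9400 − j15100 Ω
|Z| = √(9400² + 15100²) = 17800 Ω
I = V/|Z| = 1.76/17800 = 99.1 μA

99.1 μA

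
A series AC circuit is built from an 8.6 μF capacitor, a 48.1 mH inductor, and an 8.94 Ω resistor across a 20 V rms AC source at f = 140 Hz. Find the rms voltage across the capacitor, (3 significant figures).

ω = 2πf = 879.6 rad/s
X_L = ωL = 42.3 Ω
X_C = 1/(ωC) = 132 Ω
Net reactance X = X_L − X_C = -89.9 Ω
Z = 8.94 − j89.9 Ω
|Z| = √(8.94² + 89.9²) = 90.3 Ω
I = V/|Z| = 221 mA
V_C = I·|Z_C| = 0.221 × 132 = 29.3 V

29.3 V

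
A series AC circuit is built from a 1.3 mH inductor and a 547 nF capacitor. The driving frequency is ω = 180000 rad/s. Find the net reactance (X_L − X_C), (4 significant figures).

223.8 Ω

X_L = ωL = 234.0 Ω
X_C = 1/(ωC) = 10.16 Ω
X = 234.0 − 10.16 = 223.8 Ω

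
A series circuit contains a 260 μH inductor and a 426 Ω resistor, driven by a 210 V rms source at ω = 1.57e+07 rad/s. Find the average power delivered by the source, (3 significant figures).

1.12 W

X_L = ωL = 4080 Ω
Z = 426 + j4080 Ω
|Z| = √(426² + 4080²) = 4100 Ω
∠Z = arctan(4080/426) = 84.0°
I = V/|Z| = 51.2 mA
P = VI cos φ = 210 × 0.0512 × cos(84.0°) = 1.12 W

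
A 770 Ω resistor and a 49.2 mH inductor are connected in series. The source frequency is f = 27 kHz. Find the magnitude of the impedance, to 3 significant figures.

8380 Ω

ω = 2πf = 169600 rad/s
X_L = ωL = 8350 Ω
Z = 770 + j8350 Ω
|Z| = √(770² + 8350²) = 8380 Ω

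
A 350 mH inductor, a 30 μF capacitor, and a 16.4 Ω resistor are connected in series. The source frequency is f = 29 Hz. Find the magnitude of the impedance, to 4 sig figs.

120.3 Ω

ω = 2πf = 182.2 rad/s
X_L = ωL = 63.77 Ω
X_C = 1/(ωC) = 182.9 Ω
Net reactance X = X_L − X_C = -119.2 Ω
Z = 16.40 − j119.2 Ω
|Z| = √(16.40² + 119.2²) = 120.3 Ω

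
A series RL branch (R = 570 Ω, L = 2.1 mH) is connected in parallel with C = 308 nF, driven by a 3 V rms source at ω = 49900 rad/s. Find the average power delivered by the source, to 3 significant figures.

X_L = ωL = 105 Ω
X_C = 1/(ωC) = 65.1 Ω
Branch 1 (R+jX_L): Z₁ = 570 + j105 Ω, |Z₁| = 580 Ω
Branch 2 (−jX_C): Z₂ = −j65.1 Ω
Parallel: Z = Z₁Z₂/(Z₁+Z₂), |Z| = 66.0 Ω, ∠Z = -83.6°
I = V/|Z| = 45.5 mA
P = VI cos φ = 3 × 0.0455 × cos(-83.6°) = 15.3 mW

15.3 mW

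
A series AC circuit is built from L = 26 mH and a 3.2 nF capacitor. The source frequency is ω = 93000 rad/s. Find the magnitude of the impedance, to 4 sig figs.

X_L = ωL = 2418 Ω
X_C = 1/(ωC) = 3360 Ω
Net reactance X = X_L − X_C = -942.2 Ω
Z = − j942.2 Ω
|Z| = √(0² + 942.2²) = 942.2 Ω

942.2 Ω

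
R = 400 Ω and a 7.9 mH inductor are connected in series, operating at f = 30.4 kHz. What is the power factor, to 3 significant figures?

ω = 2πf = 191000 rad/s
X_L = ωL = 1510 Ω
Z = 400 + j1510 Ω
|Z| = √(400² + 1510²) = 1560 Ω
∠Z = arctan(1510/400) = 75.2°
cos φ = cos(75.2°) = 0.256

0.256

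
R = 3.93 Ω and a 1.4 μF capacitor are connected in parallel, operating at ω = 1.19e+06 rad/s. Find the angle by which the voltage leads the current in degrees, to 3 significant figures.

-81.3°

X_C = 1/(ωC) = 0.600 Ω
Parallel: admittances add. Y = 1/R + jωC
Y = (0.254 + j1.67) S
|Y| = 1.69 S → |Z| = 1/|Y| = 0.593 Ω, ∠Z = −∠Y = -81.3°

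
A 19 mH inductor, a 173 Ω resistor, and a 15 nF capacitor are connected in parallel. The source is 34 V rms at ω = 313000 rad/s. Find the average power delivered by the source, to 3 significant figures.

6.68 W

X_L = ωL = 5950 Ω
X_C = 1/(ωC) = 213 Ω
Parallel: admittances add. Y = 1/R + 1/(jωL) + jωC
Y = (0.00578 + j0.00453) S
|Y| = 0.00734 S → |Z| = 1/|Y| = 136 Ω, ∠Z = −∠Y = -38.1°
I = V/|Z| = 250 mA
P = VI cos φ = 34 × 0.250 × cos(-38.1°) = 6.68 W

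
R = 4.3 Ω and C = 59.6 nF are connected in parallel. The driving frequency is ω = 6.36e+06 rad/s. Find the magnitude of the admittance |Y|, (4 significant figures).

444.7 mS

X_C = 1/(ωC) = 2.638 Ω
Parallel: admittances add. Y = 1/R + jωC
Y = (0.2326 + j0.3791) S
|Y| = 0.4447 S → |Z| = 1/|Y| = 2.249 Ω, ∠Z = −∠Y = -58.47°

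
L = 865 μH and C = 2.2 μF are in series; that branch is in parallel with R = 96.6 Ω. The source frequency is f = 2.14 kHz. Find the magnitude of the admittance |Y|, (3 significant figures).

ω = 2πf = 13450 rad/s
X_L = ωL = 11.6 Ω
X_C = 1/(ωC) = 33.8 Ω
Branch 1: Z₁ = R = 96.6 Ω
Branch 2 (series LC): Z₂ = j(X_L − X_C) = −j22.2 Ω
Parallel: Z = Z₁Z₂/(Z₁+Z₂), |Z| = 21.6 Ω, ∠Z = -77.1°
|Y| = 1/|Z| = 46.3 mS

46.3 mS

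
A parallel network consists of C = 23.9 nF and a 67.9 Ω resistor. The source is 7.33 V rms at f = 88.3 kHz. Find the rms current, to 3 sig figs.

145 mA

ω = 2πf = 554800 rad/s
X_C = 1/(ωC) = 75.4 Ω
Parallel: admittances add. Y = 1/R + jωC
Y = (0.0147 + j0.0133) S
|Y| = 0.0198 S → |Z| = 1/|Y| = 50.5 Ω, ∠Z = −∠Y = -42.0°
I = V/|Z| = 7.33/50.5 = 145 mA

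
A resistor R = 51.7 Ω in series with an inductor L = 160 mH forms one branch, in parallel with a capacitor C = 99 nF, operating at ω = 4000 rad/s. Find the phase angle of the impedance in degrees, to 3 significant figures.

X_L = ωL = 640 Ω
X_C = 1/(ωC) = 2530 Ω
Branch 1 (R+jX_L): Z₁ = 51.7 + j640 Ω, |Z₁| = 642 Ω
Branch 2 (−jX_C): Z₂ = −j2530 Ω
Parallel: Z = Z₁Z₂/(Z₁+Z₂), |Z| = 860 Ω, ∠Z = 83.8°

83.8°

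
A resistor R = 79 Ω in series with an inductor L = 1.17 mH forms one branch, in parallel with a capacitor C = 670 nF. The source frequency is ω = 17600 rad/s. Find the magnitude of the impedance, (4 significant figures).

X_L = ωL = 20.59 Ω
X_C = 1/(ωC) = 84.80 Ω
Branch 1 (R+jX_L): Z₁ = 79.00 + j20.59 Ω, |Z₁| = 81.64 Ω
Branch 2 (−jX_C): Z₂ = −j84.80 Ω
Parallel: Z = Z₁Z₂/(Z₁+Z₂), |Z| = 68.01 Ω, ∠Z = -36.29°

68.01 Ω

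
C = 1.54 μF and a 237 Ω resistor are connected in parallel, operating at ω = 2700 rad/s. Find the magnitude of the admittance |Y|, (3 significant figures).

5.92 mS

X_C = 1/(ωC) = 241 Ω
Parallel: admittances add. Y = 1/R + jωC
Y = (0.00422 + j0.00416) S
|Y| = 0.00592 S → |Z| = 1/|Y| = 169 Ω, ∠Z = −∠Y = -44.6°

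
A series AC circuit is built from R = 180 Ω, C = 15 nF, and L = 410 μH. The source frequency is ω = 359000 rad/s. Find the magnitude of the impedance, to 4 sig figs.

184.1 Ω

X_L = ωL = 147.2 Ω
X_C = 1/(ωC) = 185.7 Ω
Net reactance X = X_L − X_C = -38.51 Ω
Z = 180.0 − j38.51 Ω
|Z| = √(180.0² + 38.51²) = 184.1 Ω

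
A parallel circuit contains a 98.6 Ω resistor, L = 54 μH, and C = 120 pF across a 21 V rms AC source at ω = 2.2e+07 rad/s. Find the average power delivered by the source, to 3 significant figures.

X_L = ωL = 1190 Ω
X_C = 1/(ωC) = 379 Ω
Parallel: admittances add. Y = 1/R + 1/(jωL) + jωC
Y = (0.0101 + j0.00180) S
|Y| = 0.0103 S → |Z| = 1/|Y| = 97.1 Ω, ∠Z = −∠Y = -10.1°
I = V/|Z| = 216 mA
P = VI cos φ = 21 × 0.216 × cos(-10.1°) = 4.47 W

4.47 W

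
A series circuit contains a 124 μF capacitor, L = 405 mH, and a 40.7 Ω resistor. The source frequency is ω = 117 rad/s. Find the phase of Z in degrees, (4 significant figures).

X_L = ωL = 47.39 Ω
X_C = 1/(ωC) = 68.93 Ω
Net reactance X = X_L − X_C = -21.54 Ω
Z = 40.70 − j21.54 Ω
|Z| = √(40.70² + 21.54²) = 46.05 Ω
∠Z = arctan(-21.54/40.70) = -27.89°

-27.89°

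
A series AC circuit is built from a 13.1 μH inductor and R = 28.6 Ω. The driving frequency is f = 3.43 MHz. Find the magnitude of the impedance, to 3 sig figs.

ω = 2πf = 2.155e+07 rad/s
X_L = ωL = 282 Ω
Z = 28.6 + j282 Ω
|Z| = √(28.6² + 282²) = 284 Ω

284 Ω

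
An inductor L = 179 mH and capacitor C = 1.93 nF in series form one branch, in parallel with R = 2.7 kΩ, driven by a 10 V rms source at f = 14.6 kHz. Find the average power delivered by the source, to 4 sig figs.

ω = 2πf = 91730 rad/s
X_L = ωL = 16420 Ω
X_C = 1/(ωC) = 5648 Ω
Branch 1: Z₁ = R = 2700 Ω
Branch 2 (series LC): Z₂ = j(X_L − X_C) = j10770 Ω
Parallel: Z = Z₁Z₂/(Z₁+Z₂), |Z| = 2619 Ω, ∠Z = 14.07°
I = V/|Z| = 3.818 mA
P = VI cos φ = 10 × 0.003818 × cos(14.07°) = 37.04 mW

37.04 mW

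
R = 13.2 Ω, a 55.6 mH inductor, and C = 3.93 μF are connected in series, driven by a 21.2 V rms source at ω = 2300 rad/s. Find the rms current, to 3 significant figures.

976 mA

X_L = ωL = 128 Ω
X_C = 1/(ωC) = 111 Ω
Net reactance X = X_L − X_C = 17.2 Ω
Z = 13.2 + j17.2 Ω
|Z| = √(13.2² + 17.2²) = 21.7 Ω
I = V/|Z| = 21.2/21.7 = 976 mA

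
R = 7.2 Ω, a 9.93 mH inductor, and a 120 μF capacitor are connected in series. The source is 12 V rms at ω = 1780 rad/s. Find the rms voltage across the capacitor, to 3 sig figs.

X_L = ωL = 17.7 Ω
X_C = 1/(ωC) = 4.68 Ω
Net reactance X = X_L − X_C = 13.0 Ω
Z = 7.20 + j13.0 Ω
|Z| = √(7.20² + 13.0²) = 14.9 Ω
I = V/|Z| = 808 mA
V_C = I·|Z_C| = 0.808 × 4.68 = 3.78 V

3.78 V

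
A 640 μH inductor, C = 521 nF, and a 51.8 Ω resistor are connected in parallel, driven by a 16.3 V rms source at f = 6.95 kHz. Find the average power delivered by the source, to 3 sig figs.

ω = 2πf = 43670 rad/s
X_L = ωL = 27.9 Ω
X_C = 1/(ωC) = 44.0 Ω
Parallel: admittances add. Y = 1/R + 1/(jωL) + jωC
Y = (0.0193 − j0.0130) S
|Y| = 0.0233 S → |Z| = 1/|Y| = 42.9 Ω, ∠Z = −∠Y = 34.0°
I = V/|Z| = 380 mA
P = VI cos φ = 16.3 × 0.380 × cos(34.0°) = 5.13 W

5.13 W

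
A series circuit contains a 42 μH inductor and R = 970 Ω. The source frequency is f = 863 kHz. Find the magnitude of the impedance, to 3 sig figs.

996 Ω

ω = 2πf = 5.422e+06 rad/s
X_L = ωL = 228 Ω
Z = 970 + j228 Ω
|Z| = √(970² + 228²) = 996 Ω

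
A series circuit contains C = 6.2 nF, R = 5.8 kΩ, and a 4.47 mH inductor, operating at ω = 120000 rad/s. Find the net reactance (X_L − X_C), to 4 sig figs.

X_L = ωL = 536.4 Ω
X_C = 1/(ωC) = 1344 Ω
X = 536.4 − 1344 = -807.7 Ω

-807.7 Ω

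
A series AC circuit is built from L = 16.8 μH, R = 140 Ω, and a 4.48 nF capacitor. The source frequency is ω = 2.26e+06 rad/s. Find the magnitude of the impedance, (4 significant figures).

X_L = ωL = 37.97 Ω
X_C = 1/(ωC) = 98.77 Ω
Net reactance X = X_L − X_C = -60.80 Ω
Z = 140.0 − j60.80 Ω
|Z| = √(140.0² + 60.80²) = 152.6 Ω

152.6 Ω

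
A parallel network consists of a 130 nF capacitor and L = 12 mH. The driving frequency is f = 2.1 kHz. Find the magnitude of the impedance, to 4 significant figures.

217.4 Ω

ω = 2πf = 13190 rad/s
X_L = ωL = 158.3 Ω
X_C = 1/(ωC) = 583.0 Ω
Parallel: admittances add. Y = 1/(jωL) + jωC
Y = (0 − j0.004600) S
|Y| = 0.004600 S → |Z| = 1/|Y| = 217.4 Ω, ∠Z = −∠Y = 90.00°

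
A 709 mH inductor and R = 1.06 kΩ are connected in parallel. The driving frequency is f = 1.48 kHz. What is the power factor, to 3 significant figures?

ω = 2πf = 9299 rad/s
X_L = ωL = 6590 Ω
Parallel: admittances add. Y = 1/R + 1/(jωL)
Y = (0.000943 − j0.000152) S
|Y| = 0.000956 S → |Z| = 1/|Y| = 1050 Ω, ∠Z = −∠Y = 9.13°
cos φ = cos(9.13°) = 0.987

0.987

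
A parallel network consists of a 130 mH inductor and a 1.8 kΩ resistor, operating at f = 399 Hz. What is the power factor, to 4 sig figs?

ω = 2πf = 2507 rad/s
X_L = ωL = 325.9 Ω
Parallel: admittances add. Y = 1/R + 1/(jωL)
Y = (0.0005556 − j0.003068) S
|Y| = 0.003118 S → |Z| = 1/|Y| = 320.7 Ω, ∠Z = −∠Y = 79.74°
cos φ = cos(79.74°) = 0.1782

0.1782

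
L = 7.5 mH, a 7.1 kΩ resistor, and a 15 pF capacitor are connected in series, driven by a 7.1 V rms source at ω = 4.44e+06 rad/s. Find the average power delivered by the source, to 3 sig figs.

930 μW

X_L = ωL = 33300 Ω
X_C = 1/(ωC) = 15000 Ω
Net reactance X = X_L − X_C = 18300 Ω
Z = 7100 + j18300 Ω
|Z| = √(7100² + 18300²) = 19600 Ω
∠Z = arctan(18300/7100) = 68.8°
I = V/|Z| = 362 μA
P = VI cos φ = 7.1 × 0.000362 × cos(68.8°) = 930 μW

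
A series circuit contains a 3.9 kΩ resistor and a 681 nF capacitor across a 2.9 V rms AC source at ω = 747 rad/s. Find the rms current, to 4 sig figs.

664.0 μA

X_C = 1/(ωC) = 1966 Ω
Z = 3900 − j1966 Ω
|Z| = √(3900² + 1966²) = 4367 Ω
I = V/|Z| = 2.9/4367 = 664.0 μA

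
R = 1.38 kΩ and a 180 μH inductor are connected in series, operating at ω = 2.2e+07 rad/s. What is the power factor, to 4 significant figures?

X_L = ωL = 3960 Ω
Z = 1380 + j3960 Ω
|Z| = √(1380² + 3960²) = 4194 Ω
∠Z = arctan(3960/1380) = 70.79°
cos φ = cos(70.79°) = 0.3291

0.3291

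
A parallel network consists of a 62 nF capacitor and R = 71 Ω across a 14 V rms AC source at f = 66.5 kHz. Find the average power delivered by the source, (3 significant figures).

ω = 2πf = 417800 rad/s
X_C = 1/(ωC) = 38.6 Ω
Parallel: admittances add. Y = 1/R + jωC
Y = (0.0141 + j0.0259) S
|Y| = 0.0295 S → |Z| = 1/|Y| = 33.9 Ω, ∠Z = −∠Y = -61.5°
I = V/|Z| = 413 mA
P = VI cos φ = 14 × 0.413 × cos(-61.5°) = 2.76 W

2.76 W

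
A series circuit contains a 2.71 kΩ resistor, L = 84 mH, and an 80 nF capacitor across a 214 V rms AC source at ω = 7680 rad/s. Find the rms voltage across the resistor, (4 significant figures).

201.2 V

X_L = ωL = 645.1 Ω
X_C = 1/(ωC) = 1628 Ω
Net reactance X = X_L − X_C = -982.5 Ω
Z = 2710 − j982.5 Ω
|Z| = √(2710² + 982.5²) = 2883 Ω
I = V/|Z| = 74.24 mA
V_R = I·|Z_R| = 0.07424 × 2710 = 201.2 V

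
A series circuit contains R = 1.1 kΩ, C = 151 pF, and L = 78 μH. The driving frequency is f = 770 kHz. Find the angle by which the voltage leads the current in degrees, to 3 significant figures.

-42.0°

ω = 2πf = 4.838e+06 rad/s
X_L = ωL = 377 Ω
X_C = 1/(ωC) = 1370 Ω
Net reactance X = X_L − X_C = -991 Ω
Z = 1100 − j991 Ω
|Z| = √(1100² + 991²) = 1480 Ω
∠Z = arctan(-991/1100) = -42.0°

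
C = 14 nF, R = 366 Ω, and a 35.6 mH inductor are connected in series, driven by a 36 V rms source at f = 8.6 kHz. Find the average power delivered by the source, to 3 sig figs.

ω = 2πf = 54040 rad/s
X_L = ωL = 1920 Ω
X_C = 1/(ωC) = 1320 Ω
Net reactance X = X_L − X_C = 602 Ω
Z = 366 + j602 Ω
|Z| = √(366² + 602²) = 704 Ω
∠Z = arctan(602/366) = 58.7°
I = V/|Z| = 51.1 mA
P = VI cos φ = 36 × 0.0511 × cos(58.7°) = 956 mW

956 mW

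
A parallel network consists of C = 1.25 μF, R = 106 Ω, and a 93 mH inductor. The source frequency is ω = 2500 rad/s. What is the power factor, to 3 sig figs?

0.992

X_L = ωL = 232 Ω
X_C = 1/(ωC) = 320 Ω
Parallel: admittances add. Y = 1/R + 1/(jωL) + jωC
Y = (0.00943 − j0.00118) S
|Y| = 0.00951 S → |Z| = 1/|Y| = 105 Ω, ∠Z = −∠Y = 7.11°
cos φ = cos(7.11°) = 0.992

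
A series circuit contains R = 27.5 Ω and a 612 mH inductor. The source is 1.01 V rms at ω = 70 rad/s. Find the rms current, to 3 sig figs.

X_L = ωL = 42.8 Ω
Z = 27.5 + j42.8 Ω
|Z| = √(27.5² + 42.8²) = 50.9 Ω
I = V/|Z| = 1.01/50.9 = 19.8 mA

19.8 mA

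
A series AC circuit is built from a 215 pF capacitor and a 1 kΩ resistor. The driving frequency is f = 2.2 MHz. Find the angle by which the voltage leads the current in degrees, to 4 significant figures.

-18.60°

ω = 2πf = 1.382e+07 rad/s
X_C = 1/(ωC) = 336.5 Ω
Z = 1000 − j336.5 Ω
|Z| = √(1000² + 336.5²) = 1055 Ω
∠Z = arctan(-336.5/1000) = -18.60°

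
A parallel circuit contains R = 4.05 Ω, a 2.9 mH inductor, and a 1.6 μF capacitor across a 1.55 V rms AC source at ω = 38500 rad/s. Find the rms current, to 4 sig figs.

X_L = ωL = 111.6 Ω
X_C = 1/(ωC) = 16.23 Ω
Parallel: admittances add. Y = 1/R + 1/(jωL) + jωC
Y = (0.2469 + j0.05264) S
|Y| = 0.2525 S → |Z| = 1/|Y| = 3.961 Ω, ∠Z = −∠Y = -12.04°
I = V/|Z| = 1.55/3.961 = 391.3 mA

391.3 mA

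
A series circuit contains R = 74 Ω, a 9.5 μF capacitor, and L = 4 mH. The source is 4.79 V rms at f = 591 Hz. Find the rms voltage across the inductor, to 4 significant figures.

0.9459 V

ω = 2πf = 3713 rad/s
X_L = ωL = 14.85 Ω
X_C = 1/(ωC) = 28.35 Ω
Net reactance X = X_L − X_C = -13.49 Ω
Z = 74.00 − j13.49 Ω
|Z| = √(74.00² + 13.49²) = 75.22 Ω
I = V/|Z| = 63.68 mA
V_L = I·|Z_L| = 0.06368 × 14.85 = 0.9459 V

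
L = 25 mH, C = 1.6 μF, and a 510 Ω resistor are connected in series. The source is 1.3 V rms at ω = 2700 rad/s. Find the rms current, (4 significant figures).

X_L = ωL = 67.50 Ω
X_C = 1/(ωC) = 231.5 Ω
Net reactance X = X_L − X_C = -164.0 Ω
Z = 510.0 − j164.0 Ω
|Z| = √(510.0² + 164.0²) = 535.7 Ω
I = V/|Z| = 1.3/535.7 = 2.427 mA

2.427 mA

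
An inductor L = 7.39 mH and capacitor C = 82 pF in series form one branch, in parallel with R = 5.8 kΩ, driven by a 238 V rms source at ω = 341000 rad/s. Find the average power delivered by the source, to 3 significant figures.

9.77 W

X_L = ωL = 2520 Ω
X_C = 1/(ωC) = 35800 Ω
Branch 1: Z₁ = R = 5800 Ω
Branch 2 (series LC): Z₂ = j(X_L − X_C) = −j33200 Ω
Parallel: Z = Z₁Z₂/(Z₁+Z₂), |Z| = 5710 Ω, ∠Z = -9.90°
I = V/|Z| = 41.7 mA
P = VI cos φ = 238 × 0.0417 × cos(-9.90°) = 9.77 W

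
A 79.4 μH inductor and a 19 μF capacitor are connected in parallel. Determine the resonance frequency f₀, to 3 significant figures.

ω₀ = 1/√(LC) = 1/√(7.94e-05 × 1.9e-05) = 25750 rad/s
f₀ = ω₀/(2π) = 4.10 kHz

4.10 kHz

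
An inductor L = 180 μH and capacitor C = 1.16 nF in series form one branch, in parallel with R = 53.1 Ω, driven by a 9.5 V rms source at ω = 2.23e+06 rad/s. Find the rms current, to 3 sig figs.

665 mA

X_L = ωL = 401 Ω
X_C = 1/(ωC) = 387 Ω
Branch 1: Z₁ = R = 53.1 Ω
Branch 2 (series LC): Z₂ = j(X_L − X_C) = j14.8 Ω
Parallel: Z = Z₁Z₂/(Z₁+Z₂), |Z| = 14.3 Ω, ∠Z = 74.4°
I = V/|Z| = 9.5/14.3 = 665 mA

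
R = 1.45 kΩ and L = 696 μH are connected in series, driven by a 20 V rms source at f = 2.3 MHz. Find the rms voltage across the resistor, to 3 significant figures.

2.85 V

ω = 2πf = 1.445e+07 rad/s
X_L = ωL = 10100 Ω
Z = 1450 + j10100 Ω
|Z| = √(1450² + 10100²) = 10200 Ω
I = V/|Z| = 1.97 mA
V_R = I·|Z_R| = 0.00197 × 1450 = 2.85 V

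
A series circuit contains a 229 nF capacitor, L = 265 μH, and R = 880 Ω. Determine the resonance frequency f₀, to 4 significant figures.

20.43 kHz

ω₀ = 1/√(LC) = 1/√(0.000265 × 2.29e-07) = 128400 rad/s
f₀ = ω₀/(2π) = 20.43 kHz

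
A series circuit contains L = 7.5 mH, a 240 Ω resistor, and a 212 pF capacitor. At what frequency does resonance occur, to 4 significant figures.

126.2 kHz

ω₀ = 1/√(LC) = 1/√(0.0075 × 2.12e-10) = 793100 rad/s
f₀ = ω₀/(2π) = 126.2 kHz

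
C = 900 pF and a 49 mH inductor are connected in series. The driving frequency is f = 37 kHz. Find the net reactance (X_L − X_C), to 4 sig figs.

ω = 2πf = 232500 rad/s
X_L = ωL = 11390 Ω
X_C = 1/(ωC) = 4779 Ω
X = 11390 − 4779 = 6612 Ω

6612 Ω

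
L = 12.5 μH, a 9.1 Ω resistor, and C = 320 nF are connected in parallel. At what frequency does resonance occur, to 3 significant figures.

79.6 kHz

ω₀ = 1/√(LC) = 1/√(1.25e-05 × 3.2e-07) = 500000 rad/s
f₀ = ω₀/(2π) = 79.6 kHz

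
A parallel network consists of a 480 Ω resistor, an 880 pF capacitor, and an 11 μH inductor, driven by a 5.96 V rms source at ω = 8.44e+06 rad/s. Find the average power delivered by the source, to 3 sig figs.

X_L = ωL = 92.8 Ω
X_C = 1/(ωC) = 135 Ω
Parallel: admittances add. Y = 1/R + 1/(jωL) + jωC
Y = (0.00208 − j0.00334) S
|Y| = 0.00394 S → |Z| = 1/|Y| = 254 Ω, ∠Z = −∠Y = 58.1°
I = V/|Z| = 23.5 mA
P = VI cos φ = 5.96 × 0.0235 × cos(58.1°) = 74.0 mW

74.0 mW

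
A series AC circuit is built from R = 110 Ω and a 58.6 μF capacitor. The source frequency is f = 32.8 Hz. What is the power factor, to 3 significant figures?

0.799

ω = 2πf = 206.1 rad/s
X_C = 1/(ωC) = 82.8 Ω
Z = 110 − j82.8 Ω
|Z| = √(110² + 82.8²) = 138 Ω
∠Z = arctan(-82.8/110) = -37.0°
cos φ = cos(-37.0°) = 0.799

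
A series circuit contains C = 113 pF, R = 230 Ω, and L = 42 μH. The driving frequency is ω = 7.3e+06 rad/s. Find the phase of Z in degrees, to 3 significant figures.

-75.8°

X_L = ωL = 307 Ω
X_C = 1/(ωC) = 1210 Ω
Net reactance X = X_L − X_C = -906 Ω
Z = 230 − j906 Ω
|Z| = √(230² + 906²) = 934 Ω
∠Z = arctan(-906/230) = -75.8°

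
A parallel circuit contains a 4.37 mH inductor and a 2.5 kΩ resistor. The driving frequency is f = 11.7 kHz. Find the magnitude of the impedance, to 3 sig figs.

319 Ω

ω = 2πf = 73510 rad/s
X_L = ωL = 321 Ω
Parallel: admittances add. Y = 1/R + 1/(jωL)
Y = (0.000400 − j0.00311) S
|Y| = 0.00314 S → |Z| = 1/|Y| = 319 Ω, ∠Z = −∠Y = 82.7°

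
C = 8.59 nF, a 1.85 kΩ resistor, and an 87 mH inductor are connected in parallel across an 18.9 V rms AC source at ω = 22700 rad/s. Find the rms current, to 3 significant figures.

11.8 mA

X_L = ωL = 1970 Ω
X_C = 1/(ωC) = 5130 Ω
Parallel: admittances add. Y = 1/R + 1/(jωL) + jωC
Y = (0.000541 − j0.000311) S
|Y| = 0.000624 S → |Z| = 1/|Y| = 1600 Ω, ∠Z = −∠Y = 29.9°
I = V/|Z| = 18.9/1600 = 11.8 mA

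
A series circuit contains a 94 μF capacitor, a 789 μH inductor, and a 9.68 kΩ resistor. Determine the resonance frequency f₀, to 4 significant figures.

ω₀ = 1/√(LC) = 1/√(0.000789 × 9.4e-05) = 3672 rad/s
f₀ = ω₀/(2π) = 584.4 Hz

584.4 Hz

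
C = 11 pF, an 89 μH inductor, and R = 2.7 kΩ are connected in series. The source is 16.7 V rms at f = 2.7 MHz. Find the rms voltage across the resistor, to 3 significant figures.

ω = 2πf = 1.696e+07 rad/s
X_L = ωL = 1510 Ω
X_C = 1/(ωC) = 5360 Ω
Net reactance X = X_L − X_C = -3850 Ω
Z = 2700 − j3850 Ω
|Z| = √(2700² + 3850²) = 4700 Ω
I = V/|Z| = 3.55 mA
V_R = I·|Z_R| = 0.00355 × 2700 = 9.59 V

9.59 V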